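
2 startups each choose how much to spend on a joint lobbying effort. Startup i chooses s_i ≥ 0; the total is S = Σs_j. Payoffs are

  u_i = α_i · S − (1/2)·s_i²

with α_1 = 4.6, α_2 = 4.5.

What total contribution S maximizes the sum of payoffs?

Planner FOC: ∂(Σu_j)/∂s_i = (Σα_j) − s_i = 0, so s_i^SO = Σα_j = 9.1 for every i; S^SO = 18.2.

18.2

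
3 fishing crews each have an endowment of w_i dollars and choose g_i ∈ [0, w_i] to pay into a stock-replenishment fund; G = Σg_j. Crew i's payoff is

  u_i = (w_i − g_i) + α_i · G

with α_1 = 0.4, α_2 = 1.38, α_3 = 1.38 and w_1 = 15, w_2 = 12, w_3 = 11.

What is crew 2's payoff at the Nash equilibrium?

31.74

∂u_i/∂g_i = α_i − 1, so crew i contributes w_i if α_i > 1, else 0.
α_i > 1 for i ∈ {2, 3}; NE contributions (0, 12, 11), G = 23.
u_2 = (12 − 12) + 1.38·23 = 31.74.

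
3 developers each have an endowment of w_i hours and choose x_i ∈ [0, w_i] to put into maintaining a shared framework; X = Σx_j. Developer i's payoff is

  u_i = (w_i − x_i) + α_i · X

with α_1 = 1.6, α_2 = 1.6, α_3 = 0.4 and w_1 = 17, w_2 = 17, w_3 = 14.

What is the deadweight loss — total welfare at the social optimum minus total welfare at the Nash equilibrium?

36.4

∂u_i/∂x_i = α_i − 1, so developer i contributes w_i if α_i > 1, else 0.
α_i > 1 for i ∈ {1, 2}; NE contributions (17, 17, 0), X = 34.
W^NE = Σw_i − X^NE + (Σα_i)·X^NE = 48 + 2.6·34 = 136.4.
Planner: ∂(Σu_j)/∂x_i = Σα_j − 1 = 2.6 > 0, so everyone contributes w_i; X^SO = 48, W^SO = 48 + 2.6·48 = 172.8.
Deadweight loss = 36.4.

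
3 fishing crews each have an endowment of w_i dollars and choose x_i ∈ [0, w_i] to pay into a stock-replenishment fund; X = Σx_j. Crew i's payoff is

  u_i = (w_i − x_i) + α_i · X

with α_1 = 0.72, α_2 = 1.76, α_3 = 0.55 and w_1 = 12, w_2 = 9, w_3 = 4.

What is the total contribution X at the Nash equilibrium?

∂u_i/∂x_i = α_i − 1, so crew i contributes w_i if α_i > 1, else 0.
α_i > 1 for i ∈ {2}; NE contributions (0, 9, 0), X = 9.

9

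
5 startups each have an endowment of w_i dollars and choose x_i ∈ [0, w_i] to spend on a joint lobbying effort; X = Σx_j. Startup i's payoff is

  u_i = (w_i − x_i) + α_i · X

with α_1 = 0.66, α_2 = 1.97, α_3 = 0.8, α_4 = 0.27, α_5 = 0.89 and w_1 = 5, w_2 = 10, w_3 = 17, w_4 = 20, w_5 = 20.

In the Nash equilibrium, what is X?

10

∂u_i/∂x_i = α_i − 1, so startup i contributes w_i if α_i > 1, else 0.
α_i > 1 for i ∈ {2}; NE contributions (0, 10, 0, 0, 0), X = 10.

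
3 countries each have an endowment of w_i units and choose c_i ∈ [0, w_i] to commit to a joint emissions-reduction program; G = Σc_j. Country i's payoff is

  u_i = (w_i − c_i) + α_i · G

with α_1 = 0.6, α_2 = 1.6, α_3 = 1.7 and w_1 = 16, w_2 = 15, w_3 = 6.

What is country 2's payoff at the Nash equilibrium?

33.6

∂u_i/∂c_i = α_i − 1, so country i contributes w_i if α_i > 1, else 0.
α_i > 1 for i ∈ {2, 3}; NE contributions (0, 15, 6), G = 21.
u_2 = (15 − 15) + 1.6·21 = 33.6.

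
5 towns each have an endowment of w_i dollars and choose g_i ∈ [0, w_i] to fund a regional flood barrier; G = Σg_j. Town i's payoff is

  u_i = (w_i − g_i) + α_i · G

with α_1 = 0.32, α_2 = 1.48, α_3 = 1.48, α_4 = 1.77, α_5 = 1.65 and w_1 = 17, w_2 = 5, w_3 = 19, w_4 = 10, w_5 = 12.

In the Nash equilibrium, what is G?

∂u_i/∂g_i = α_i − 1, so town i contributes w_i if α_i > 1, else 0.
α_i > 1 for i ∈ {2, 3, 4, 5}; NE contributions (0, 5, 19, 10, 12), G = 46.

46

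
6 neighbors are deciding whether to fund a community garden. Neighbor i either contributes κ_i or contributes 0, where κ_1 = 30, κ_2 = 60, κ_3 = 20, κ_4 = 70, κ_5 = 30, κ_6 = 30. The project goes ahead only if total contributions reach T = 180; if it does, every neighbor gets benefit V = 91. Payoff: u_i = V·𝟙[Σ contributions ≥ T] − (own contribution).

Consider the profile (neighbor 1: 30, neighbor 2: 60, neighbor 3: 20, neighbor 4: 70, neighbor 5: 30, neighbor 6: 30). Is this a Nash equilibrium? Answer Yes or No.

Total = 240 ≥ 180: provided.
Neighbor 1 (pledges 30, payoff 61): dropping to 0 → total 210, payoff 91. Profitable deviation.

No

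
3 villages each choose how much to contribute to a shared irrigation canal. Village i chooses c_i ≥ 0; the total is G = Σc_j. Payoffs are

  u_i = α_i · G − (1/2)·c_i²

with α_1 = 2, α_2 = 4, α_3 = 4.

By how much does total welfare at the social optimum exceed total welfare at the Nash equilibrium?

Village i's FOC: ∂u_i/∂c_i = α_i − c_i = 0, so c_i* = α_i.
NE contributions = (2, 4, 4); G = 10.
W^NE = (Σα)·G − ½Σα_i² = 10² − ½·36 = 82.
Planner sets c_i = Σα_j = 10 for every i, so G^SO = 3·10 = 30.
W^SO = (Σα)·G^SO − ½·3·(Σα)² = (3/2)·10² = 150.
Deadweight loss = W^SO − W^NE = 68.

68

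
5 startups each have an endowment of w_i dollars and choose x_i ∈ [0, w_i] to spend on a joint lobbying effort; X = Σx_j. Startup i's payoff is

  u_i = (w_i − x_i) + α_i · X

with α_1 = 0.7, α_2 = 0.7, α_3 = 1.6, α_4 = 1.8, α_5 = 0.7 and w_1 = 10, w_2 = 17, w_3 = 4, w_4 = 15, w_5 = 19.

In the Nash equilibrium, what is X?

19

∂u_i/∂x_i = α_i − 1, so startup i contributes w_i if α_i > 1, else 0.
α_i > 1 for i ∈ {3, 4}; NE contributions (0, 0, 4, 15, 0), X = 19.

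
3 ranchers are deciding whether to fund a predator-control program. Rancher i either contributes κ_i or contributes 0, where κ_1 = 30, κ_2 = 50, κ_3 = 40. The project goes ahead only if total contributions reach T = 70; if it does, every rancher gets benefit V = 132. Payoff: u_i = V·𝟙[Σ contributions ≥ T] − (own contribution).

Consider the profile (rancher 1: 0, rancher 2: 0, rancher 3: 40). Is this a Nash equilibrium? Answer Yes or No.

No

Total = 40 < 70: not provided.
Rancher 1 (pledges 0, payoff 0): pledging 30 → total 70, payoff 102. Profitable deviation.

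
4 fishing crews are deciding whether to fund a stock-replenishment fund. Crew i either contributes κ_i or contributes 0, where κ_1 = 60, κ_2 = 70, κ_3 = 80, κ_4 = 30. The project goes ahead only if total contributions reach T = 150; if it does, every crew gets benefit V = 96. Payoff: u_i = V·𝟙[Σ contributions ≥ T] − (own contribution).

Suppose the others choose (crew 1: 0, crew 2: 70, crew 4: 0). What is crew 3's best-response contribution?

80

Others' total = 70. Contributing 80 brings total to 150 ≥ 150: gain V − κ_3 = 16.
Best response: 80.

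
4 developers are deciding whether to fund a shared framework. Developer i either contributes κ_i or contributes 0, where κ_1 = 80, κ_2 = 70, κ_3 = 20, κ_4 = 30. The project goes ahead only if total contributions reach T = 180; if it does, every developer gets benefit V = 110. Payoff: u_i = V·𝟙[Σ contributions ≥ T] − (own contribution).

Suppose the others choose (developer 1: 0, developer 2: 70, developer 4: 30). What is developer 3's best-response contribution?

0

Others' total = 100. Even contributing 20 gives 120 < 180: no benefit either way.
Best response: 0.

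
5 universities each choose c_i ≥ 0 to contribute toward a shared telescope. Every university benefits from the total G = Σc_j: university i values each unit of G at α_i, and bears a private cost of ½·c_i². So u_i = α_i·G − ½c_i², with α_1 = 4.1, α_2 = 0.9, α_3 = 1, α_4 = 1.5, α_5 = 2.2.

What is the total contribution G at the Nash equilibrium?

University i's FOC: ∂u_i/∂c_i = α_i − c_i = 0, so c_i* = α_i.
NE contributions = (4.1, 0.9, 1, 1.5, 2.2); G = 9.7.

9.7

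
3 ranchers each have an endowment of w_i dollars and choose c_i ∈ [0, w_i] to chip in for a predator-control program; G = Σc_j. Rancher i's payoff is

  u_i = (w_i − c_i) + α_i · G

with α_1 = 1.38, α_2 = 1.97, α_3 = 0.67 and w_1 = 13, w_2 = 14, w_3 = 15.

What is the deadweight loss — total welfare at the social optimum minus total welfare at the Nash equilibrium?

∂u_i/∂c_i = α_i − 1, so rancher i contributes w_i if α_i > 1, else 0.
α_i > 1 for i ∈ {1, 2}; NE contributions (13, 14, 0), G = 27.
W^NE = Σw_i − G^NE + (Σα_i)·G^NE = 42 + 3.02·27 = 123.54.
Planner: ∂(Σu_j)/∂c_i = Σα_j − 1 = 3.02 > 0, so everyone contributes w_i; G^SO = 42, W^SO = 42 + 3.02·42 = 168.84.
Deadweight loss = 45.3.

45.3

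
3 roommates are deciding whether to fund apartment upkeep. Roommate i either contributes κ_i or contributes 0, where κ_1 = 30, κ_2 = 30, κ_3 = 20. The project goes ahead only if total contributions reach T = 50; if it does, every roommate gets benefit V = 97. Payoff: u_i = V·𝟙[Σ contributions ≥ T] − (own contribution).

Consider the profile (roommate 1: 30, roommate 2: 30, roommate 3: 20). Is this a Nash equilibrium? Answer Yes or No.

No

Total = 80 ≥ 50: provided.
Roommate 1 (pledges 30, payoff 67): dropping to 0 → total 50, payoff 97. Profitable deviation.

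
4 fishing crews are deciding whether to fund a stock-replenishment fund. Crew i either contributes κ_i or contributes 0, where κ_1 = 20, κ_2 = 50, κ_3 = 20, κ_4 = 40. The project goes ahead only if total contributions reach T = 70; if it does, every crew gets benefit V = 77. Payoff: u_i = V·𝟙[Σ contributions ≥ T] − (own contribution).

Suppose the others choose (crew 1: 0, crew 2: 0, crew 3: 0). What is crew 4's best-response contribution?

Others' total = 0. Even contributing 40 gives 40 < 70: no benefit either way.
Best response: 0.

0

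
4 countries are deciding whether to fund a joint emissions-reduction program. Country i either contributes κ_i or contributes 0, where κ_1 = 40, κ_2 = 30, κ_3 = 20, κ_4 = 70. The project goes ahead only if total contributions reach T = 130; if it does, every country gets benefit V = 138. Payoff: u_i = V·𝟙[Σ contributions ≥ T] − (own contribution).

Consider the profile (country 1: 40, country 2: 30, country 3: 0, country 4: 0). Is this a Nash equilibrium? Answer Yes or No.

Total = 70 < 130: not provided.
Country 1 (pledges 40, payoff -40): dropping to 0 → total 30, payoff 0. Profitable deviation.

No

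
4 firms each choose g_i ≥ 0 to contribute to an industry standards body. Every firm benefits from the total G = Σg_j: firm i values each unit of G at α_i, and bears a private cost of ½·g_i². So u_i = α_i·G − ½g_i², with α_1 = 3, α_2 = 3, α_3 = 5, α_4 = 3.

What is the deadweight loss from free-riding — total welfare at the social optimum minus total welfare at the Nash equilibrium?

Firm i's FOC: ∂u_i/∂g_i = α_i − g_i = 0, so g_i* = α_i.
NE contributions = (3, 3, 5, 3); G = 14.
W^NE = (Σα)·G − ½Σα_i² = 14² − ½·52 = 170.
Planner sets g_i = Σα_j = 14 for every i, so G^SO = 4·14 = 56.
W^SO = (Σα)·G^SO − ½·4·(Σα)² = (4/2)·14² = 392.
Deadweight loss = W^SO − W^NE = 222.

222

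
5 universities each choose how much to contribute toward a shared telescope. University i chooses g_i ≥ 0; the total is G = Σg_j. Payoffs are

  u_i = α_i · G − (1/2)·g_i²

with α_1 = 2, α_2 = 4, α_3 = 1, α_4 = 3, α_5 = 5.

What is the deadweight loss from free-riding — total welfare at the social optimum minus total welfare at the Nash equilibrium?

365

University i's FOC: ∂u_i/∂g_i = α_i − g_i = 0, so g_i* = α_i.
NE contributions = (2, 4, 1, 3, 5); G = 15.
W^NE = (Σα)·G − ½Σα_i² = 15² − ½·55 = 197.5.
Planner sets g_i = Σα_j = 15 for every i, so G^SO = 5·15 = 75.
W^SO = (Σα)·G^SO − ½·5·(Σα)² = (5/2)·15² = 562.5.
Deadweight loss = W^SO − W^NE = 365.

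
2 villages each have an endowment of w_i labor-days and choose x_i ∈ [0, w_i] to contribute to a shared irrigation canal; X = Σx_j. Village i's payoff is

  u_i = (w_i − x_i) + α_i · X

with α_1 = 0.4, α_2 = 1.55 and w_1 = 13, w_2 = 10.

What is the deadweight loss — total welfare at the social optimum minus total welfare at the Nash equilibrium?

12.35

∂u_i/∂x_i = α_i − 1, so village i contributes w_i if α_i > 1, else 0.
α_i > 1 for i ∈ {2}; NE contributions (0, 10), X = 10.
W^NE = Σw_i − X^NE + (Σα_i)·X^NE = 23 + 0.95·10 = 32.5.
Planner: ∂(Σu_j)/∂x_i = Σα_j − 1 = 0.95 > 0, so everyone contributes w_i; X^SO = 23, W^SO = 23 + 0.95·23 = 44.85.
Deadweight loss = 12.35.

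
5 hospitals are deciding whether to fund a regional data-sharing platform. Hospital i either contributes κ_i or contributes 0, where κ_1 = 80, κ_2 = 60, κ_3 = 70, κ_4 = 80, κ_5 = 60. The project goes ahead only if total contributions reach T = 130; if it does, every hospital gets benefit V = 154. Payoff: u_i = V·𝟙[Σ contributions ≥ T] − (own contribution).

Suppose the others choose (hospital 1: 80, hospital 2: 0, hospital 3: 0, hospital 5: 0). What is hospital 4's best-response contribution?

Others' total = 80. Contributing 80 brings total to 160 ≥ 130: gain V − κ_4 = 74.
Best response: 80.

80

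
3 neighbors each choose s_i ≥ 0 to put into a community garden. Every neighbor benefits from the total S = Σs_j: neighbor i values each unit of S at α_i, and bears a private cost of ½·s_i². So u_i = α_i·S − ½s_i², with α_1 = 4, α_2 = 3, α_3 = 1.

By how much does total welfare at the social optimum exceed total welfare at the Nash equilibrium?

Neighbor i's FOC: ∂u_i/∂s_i = α_i − s_i = 0, so s_i* = α_i.
NE contributions = (4, 3, 1); S = 8.
W^NE = (Σα)·S − ½Σα_i² = 8² − ½·26 = 51.
Planner sets s_i = Σα_j = 8 for every i, so S^SO = 3·8 = 24.
W^SO = (Σα)·S^SO − ½·3·(Σα)² = (3/2)·8² = 96.
Deadweight loss = W^SO − W^NE = 45.

45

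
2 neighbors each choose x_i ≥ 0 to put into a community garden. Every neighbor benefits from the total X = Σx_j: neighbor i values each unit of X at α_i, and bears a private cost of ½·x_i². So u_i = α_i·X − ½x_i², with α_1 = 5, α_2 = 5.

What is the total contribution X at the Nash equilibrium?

Neighbor i's FOC: ∂u_i/∂x_i = α_i − x_i = 0, so x_i* = α_i.
NE contributions = (5, 5); X = 10.

10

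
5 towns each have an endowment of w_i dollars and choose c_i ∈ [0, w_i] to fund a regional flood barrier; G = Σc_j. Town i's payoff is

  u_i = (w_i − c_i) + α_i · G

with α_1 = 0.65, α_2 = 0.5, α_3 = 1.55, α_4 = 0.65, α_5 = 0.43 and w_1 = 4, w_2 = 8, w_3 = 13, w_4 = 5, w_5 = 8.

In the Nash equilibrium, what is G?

13

∂u_i/∂c_i = α_i − 1, so town i contributes w_i if α_i > 1, else 0.
α_i > 1 for i ∈ {3}; NE contributions (0, 0, 13, 0, 0), G = 13.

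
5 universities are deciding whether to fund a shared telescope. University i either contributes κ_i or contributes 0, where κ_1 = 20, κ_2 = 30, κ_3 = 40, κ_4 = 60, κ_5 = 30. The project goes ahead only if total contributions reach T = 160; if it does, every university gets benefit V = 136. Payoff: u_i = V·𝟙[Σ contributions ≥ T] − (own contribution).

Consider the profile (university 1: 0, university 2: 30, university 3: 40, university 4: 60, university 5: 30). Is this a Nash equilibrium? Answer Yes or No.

Yes

Total = 160 ≥ 160: provided.
University 1 (pledges 0, payoff 136): pledging 20 → total 180, payoff 116. No gain.
University 2 (pledges 30, payoff 106): dropping to 0 → total 130, payoff 0. No gain.
University 3 (pledges 40, payoff 96): dropping to 0 → total 120, payoff 0. No gain.
University 4 (pledges 60, payoff 76): dropping to 0 → total 100, payoff 0. No gain.
University 5 (pledges 30, payoff 106): dropping to 0 → total 130, payoff 0. No gain.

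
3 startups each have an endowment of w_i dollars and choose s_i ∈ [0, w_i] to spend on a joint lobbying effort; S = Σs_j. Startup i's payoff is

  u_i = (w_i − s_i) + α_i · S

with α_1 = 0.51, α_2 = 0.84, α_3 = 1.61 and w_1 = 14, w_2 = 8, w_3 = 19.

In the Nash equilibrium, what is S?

∂u_i/∂s_i = α_i − 1, so startup i contributes w_i if α_i > 1, else 0.
α_i > 1 for i ∈ {3}; NE contributions (0, 0, 19), S = 19.

19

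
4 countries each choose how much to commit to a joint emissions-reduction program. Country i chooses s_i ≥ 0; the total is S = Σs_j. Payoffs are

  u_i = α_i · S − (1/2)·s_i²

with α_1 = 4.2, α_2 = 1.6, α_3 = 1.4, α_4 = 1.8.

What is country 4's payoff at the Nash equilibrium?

Country i's FOC: ∂u_i/∂s_i = α_i − s_i = 0, so s_i* = α_i.
NE contributions = (4.2, 1.6, 1.4, 1.8); S = 9.
u_4 = α_4·S − ½·(s_4)² = 1.8·9 − ½·1.8² = 14.58.

14.58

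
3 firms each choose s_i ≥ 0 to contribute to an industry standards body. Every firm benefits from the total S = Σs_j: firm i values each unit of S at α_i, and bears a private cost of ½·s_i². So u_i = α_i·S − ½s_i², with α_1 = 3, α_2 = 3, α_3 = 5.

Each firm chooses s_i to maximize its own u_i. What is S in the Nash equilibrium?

Firm i's FOC: ∂u_i/∂s_i = α_i − s_i = 0, so s_i* = α_i.
NE contributions = (3, 3, 5); S = 11.

11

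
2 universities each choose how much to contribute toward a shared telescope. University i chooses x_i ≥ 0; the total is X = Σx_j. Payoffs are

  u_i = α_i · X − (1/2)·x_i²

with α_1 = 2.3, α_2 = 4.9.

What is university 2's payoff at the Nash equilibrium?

University i's FOC: ∂u_i/∂x_i = α_i − x_i = 0, so x_i* = α_i.
NE contributions = (2.3, 4.9); X = 7.2.
u_2 = α_2·X − ½·(x_2)² = 4.9·7.2 − ½·4.9² = 23.275.

23.275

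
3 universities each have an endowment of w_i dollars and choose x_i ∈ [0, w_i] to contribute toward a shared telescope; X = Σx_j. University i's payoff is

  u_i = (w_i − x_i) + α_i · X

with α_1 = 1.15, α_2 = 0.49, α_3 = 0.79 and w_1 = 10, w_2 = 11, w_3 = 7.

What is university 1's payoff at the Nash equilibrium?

11.5

∂u_i/∂x_i = α_i − 1, so university i contributes w_i if α_i > 1, else 0.
α_i > 1 for i ∈ {1}; NE contributions (10, 0, 0), X = 10.
u_1 = (10 − 10) + 1.15·10 = 11.5.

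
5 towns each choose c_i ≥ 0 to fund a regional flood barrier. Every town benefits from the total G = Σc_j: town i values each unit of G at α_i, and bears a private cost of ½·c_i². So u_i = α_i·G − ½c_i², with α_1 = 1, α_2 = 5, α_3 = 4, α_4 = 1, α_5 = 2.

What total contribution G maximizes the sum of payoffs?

65

Planner FOC: ∂(Σu_j)/∂c_i = (Σα_j) − c_i = 0, so c_i^SO = Σα_j = 13 for every i; G^SO = 65.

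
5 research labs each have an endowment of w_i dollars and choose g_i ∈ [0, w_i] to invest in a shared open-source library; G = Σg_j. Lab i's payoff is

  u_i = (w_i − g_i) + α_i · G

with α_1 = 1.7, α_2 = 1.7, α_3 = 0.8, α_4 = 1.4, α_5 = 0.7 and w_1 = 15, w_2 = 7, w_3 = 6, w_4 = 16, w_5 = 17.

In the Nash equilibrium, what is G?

∂u_i/∂g_i = α_i − 1, so lab i contributes w_i if α_i > 1, else 0.
α_i > 1 for i ∈ {1, 2, 4}; NE contributions (15, 7, 0, 16, 0), G = 38.

38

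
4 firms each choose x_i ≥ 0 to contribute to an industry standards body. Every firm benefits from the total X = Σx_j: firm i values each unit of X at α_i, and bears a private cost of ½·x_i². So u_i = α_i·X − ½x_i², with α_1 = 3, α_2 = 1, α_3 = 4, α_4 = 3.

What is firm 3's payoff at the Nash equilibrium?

Firm i's FOC: ∂u_i/∂x_i = α_i − x_i = 0, so x_i* = α_i.
NE contributions = (3, 1, 4, 3); X = 11.
u_3 = α_3·X − ½·(x_3)² = 4·11 − ½·4² = 36.

36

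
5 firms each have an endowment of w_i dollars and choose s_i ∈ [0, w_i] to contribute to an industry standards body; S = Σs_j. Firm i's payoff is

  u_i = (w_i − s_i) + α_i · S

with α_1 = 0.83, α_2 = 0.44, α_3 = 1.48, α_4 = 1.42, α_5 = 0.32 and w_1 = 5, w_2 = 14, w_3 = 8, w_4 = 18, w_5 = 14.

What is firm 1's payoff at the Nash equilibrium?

26.58

∂u_i/∂s_i = α_i − 1, so firm i contributes w_i if α_i > 1, else 0.
α_i > 1 for i ∈ {3, 4}; NE contributions (0, 0, 8, 18, 0), S = 26.
u_1 = (5 − 0) + 0.83·26 = 26.58.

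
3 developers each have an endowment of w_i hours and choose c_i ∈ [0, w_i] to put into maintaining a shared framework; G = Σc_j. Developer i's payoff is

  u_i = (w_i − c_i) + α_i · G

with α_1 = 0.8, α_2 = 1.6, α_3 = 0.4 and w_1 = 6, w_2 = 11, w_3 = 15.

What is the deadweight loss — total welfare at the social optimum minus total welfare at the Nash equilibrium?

∂u_i/∂c_i = α_i − 1, so developer i contributes w_i if α_i > 1, else 0.
α_i > 1 for i ∈ {2}; NE contributions (0, 11, 0), G = 11.
W^NE = Σw_i − G^NE + (Σα_i)·G^NE = 32 + 1.8·11 = 51.8.
Planner: ∂(Σu_j)/∂c_i = Σα_j − 1 = 1.8 > 0, so everyone contributes w_i; G^SO = 32, W^SO = 32 + 1.8·32 = 89.6.
Deadweight loss = 37.8.

37.8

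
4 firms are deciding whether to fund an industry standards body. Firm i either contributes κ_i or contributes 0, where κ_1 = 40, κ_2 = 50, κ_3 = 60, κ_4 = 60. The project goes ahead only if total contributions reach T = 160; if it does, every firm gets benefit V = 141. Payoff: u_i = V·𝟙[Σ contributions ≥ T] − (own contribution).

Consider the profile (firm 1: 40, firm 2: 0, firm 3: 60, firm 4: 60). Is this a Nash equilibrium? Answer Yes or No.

Yes

Total = 160 ≥ 160: provided.
Firm 1 (pledges 40, payoff 101): dropping to 0 → total 120, payoff 0. No gain.
Firm 2 (pledges 0, payoff 141): pledging 50 → total 210, payoff 91. No gain.
Firm 3 (pledges 60, payoff 81): dropping to 0 → total 100, payoff 0. No gain.
Firm 4 (pledges 60, payoff 81): dropping to 0 → total 100, payoff 0. No gain.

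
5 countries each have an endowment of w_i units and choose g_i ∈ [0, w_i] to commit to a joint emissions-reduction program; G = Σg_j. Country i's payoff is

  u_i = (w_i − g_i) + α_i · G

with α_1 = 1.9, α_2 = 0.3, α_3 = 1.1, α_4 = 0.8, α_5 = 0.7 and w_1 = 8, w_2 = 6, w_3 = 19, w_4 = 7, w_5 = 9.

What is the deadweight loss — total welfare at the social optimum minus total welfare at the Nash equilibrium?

∂u_i/∂g_i = α_i − 1, so country i contributes w_i if α_i > 1, else 0.
α_i > 1 for i ∈ {1, 3}; NE contributions (8, 0, 19, 0, 0), G = 27.
W^NE = Σw_i − G^NE + (Σα_i)·G^NE = 49 + 3.8·27 = 151.6.
Planner: ∂(Σu_j)/∂g_i = Σα_j − 1 = 3.8 > 0, so everyone contributes w_i; G^SO = 49, W^SO = 49 + 3.8·49 = 235.2.
Deadweight loss = 83.6.

83.6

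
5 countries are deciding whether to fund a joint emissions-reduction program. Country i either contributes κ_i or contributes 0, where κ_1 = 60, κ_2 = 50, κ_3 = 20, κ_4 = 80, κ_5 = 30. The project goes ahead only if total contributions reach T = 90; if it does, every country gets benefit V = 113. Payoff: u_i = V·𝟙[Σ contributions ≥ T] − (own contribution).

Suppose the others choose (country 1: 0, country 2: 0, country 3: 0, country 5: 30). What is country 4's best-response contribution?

80

Others' total = 30. Contributing 80 brings total to 110 ≥ 90: gain V − κ_4 = 33.
Best response: 80.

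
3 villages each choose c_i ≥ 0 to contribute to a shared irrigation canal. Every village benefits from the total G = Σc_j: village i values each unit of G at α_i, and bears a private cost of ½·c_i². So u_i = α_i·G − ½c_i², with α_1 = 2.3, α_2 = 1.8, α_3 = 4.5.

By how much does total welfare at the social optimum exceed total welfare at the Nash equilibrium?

51.37

Village i's FOC: ∂u_i/∂c_i = α_i − c_i = 0, so c_i* = α_i.
NE contributions = (2.3, 1.8, 4.5); G = 8.6.
W^NE = (Σα)·G − ½Σα_i² = 8.6² − ½·28.78 = 59.57.
Planner sets c_i = Σα_j = 8.6 for every i, so G^SO = 3·8.6 = 25.8.
W^SO = (Σα)·G^SO − ½·3·(Σα)² = (3/2)·8.6² = 110.94.
Deadweight loss = W^SO − W^NE = 51.37.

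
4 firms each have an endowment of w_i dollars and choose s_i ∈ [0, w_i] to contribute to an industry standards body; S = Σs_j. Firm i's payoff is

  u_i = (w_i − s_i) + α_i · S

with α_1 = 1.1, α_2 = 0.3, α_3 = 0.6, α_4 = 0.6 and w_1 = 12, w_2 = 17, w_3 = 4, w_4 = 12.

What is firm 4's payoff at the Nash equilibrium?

∂u_i/∂s_i = α_i − 1, so firm i contributes w_i if α_i > 1, else 0.
α_i > 1 for i ∈ {1}; NE contributions (12, 0, 0, 0), S = 12.
u_4 = (12 − 0) + 0.6·12 = 19.2.

19.2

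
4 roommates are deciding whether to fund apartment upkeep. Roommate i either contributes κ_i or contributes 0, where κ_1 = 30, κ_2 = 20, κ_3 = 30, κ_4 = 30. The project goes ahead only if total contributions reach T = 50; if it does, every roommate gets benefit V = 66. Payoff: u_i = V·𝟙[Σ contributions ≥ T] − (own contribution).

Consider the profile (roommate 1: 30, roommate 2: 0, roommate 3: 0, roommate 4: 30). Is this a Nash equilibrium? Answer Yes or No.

Total = 60 ≥ 50: provided.
Roommate 1 (pledges 30, payoff 36): dropping to 0 → total 30, payoff 0. No gain.
Roommate 2 (pledges 0, payoff 66): pledging 20 → total 80, payoff 46. No gain.
Roommate 3 (pledges 0, payoff 66): pledging 30 → total 90, payoff 36. No gain.
Roommate 4 (pledges 30, payoff 36): dropping to 0 → total 30, payoff 0. No gain.

Yes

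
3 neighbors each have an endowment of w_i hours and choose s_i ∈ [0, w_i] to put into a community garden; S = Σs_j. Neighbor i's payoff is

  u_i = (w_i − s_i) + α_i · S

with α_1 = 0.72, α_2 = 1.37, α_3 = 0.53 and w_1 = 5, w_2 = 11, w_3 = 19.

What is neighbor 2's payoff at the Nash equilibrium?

15.07

∂u_i/∂s_i = α_i − 1, so neighbor i contributes w_i if α_i > 1, else 0.
α_i > 1 for i ∈ {2}; NE contributions (0, 11, 0), S = 11.
u_2 = (11 − 11) + 1.37·11 = 15.07.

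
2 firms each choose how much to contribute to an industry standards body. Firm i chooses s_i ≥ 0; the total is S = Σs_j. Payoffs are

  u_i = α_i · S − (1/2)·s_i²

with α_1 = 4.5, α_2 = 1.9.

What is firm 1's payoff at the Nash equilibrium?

18.675

Firm i's FOC: ∂u_i/∂s_i = α_i − s_i = 0, so s_i* = α_i.
NE contributions = (4.5, 1.9); S = 6.4.
u_1 = α_1·S − ½·(s_1)² = 4.5·6.4 − ½·4.5² = 18.675.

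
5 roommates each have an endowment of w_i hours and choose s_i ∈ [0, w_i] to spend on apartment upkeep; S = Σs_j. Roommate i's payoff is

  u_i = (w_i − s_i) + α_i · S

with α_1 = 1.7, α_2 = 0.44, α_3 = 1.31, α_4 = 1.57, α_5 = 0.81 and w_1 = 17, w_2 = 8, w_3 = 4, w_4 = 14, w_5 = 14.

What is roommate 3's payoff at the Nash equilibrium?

∂u_i/∂s_i = α_i − 1, so roommate i contributes w_i if α_i > 1, else 0.
α_i > 1 for i ∈ {1, 3, 4}; NE contributions (17, 0, 4, 14, 0), S = 35.
u_3 = (4 − 4) + 1.31·35 = 45.85.

45.85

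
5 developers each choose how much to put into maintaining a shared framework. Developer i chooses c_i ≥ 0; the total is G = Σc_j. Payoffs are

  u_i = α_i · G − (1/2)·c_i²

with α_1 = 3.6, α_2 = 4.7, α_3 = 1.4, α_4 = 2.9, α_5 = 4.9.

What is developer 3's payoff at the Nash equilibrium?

Developer i's FOC: ∂u_i/∂c_i = α_i − c_i = 0, so c_i* = α_i.
NE contributions = (3.6, 4.7, 1.4, 2.9, 4.9); G = 17.5.
u_3 = α_3·G − ½·(c_3)² = 1.4·17.5 − ½·1.4² = 23.52.

23.52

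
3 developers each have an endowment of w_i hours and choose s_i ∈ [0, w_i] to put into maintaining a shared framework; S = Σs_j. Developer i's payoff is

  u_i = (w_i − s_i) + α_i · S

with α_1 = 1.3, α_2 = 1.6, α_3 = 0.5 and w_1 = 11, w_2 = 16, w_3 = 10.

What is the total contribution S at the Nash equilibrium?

∂u_i/∂s_i = α_i − 1, so developer i contributes w_i if α_i > 1, else 0.
α_i > 1 for i ∈ {1, 2}; NE contributions (11, 16, 0), S = 27.

27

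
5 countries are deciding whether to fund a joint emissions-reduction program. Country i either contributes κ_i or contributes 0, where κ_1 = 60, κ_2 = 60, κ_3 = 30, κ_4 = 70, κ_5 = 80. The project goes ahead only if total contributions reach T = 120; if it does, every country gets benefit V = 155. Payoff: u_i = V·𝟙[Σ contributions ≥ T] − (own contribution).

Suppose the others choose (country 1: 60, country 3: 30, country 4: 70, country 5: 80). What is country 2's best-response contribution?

0

Others' total = 240 ≥ 120; contributing adds cost 60 for no extra benefit.
Best response: 0.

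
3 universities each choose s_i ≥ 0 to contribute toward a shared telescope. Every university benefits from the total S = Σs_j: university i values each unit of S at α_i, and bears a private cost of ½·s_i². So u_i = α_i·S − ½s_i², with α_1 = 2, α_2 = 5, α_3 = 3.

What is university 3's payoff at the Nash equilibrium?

University i's FOC: ∂u_i/∂s_i = α_i − s_i = 0, so s_i* = α_i.
NE contributions = (2, 5, 3); S = 10.
u_3 = α_3·S − ½·(s_3)² = 3·10 − ½·3² = 25.5.

25.5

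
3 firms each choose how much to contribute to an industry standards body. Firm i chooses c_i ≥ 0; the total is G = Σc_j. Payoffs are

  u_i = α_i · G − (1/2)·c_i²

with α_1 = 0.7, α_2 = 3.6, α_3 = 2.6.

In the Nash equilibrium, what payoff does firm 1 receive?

4.585

Firm i's FOC: ∂u_i/∂c_i = α_i − c_i = 0, so c_i* = α_i.
NE contributions = (0.7, 3.6, 2.6); G = 6.9.
u_1 = α_1·G − ½·(c_1)² = 0.7·6.9 − ½·0.7² = 4.585.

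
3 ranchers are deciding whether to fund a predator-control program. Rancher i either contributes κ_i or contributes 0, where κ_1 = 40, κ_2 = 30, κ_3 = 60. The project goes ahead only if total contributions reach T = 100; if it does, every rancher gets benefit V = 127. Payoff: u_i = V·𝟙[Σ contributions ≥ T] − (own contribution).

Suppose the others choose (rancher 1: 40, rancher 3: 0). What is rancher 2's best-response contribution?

0

Others' total = 40. Even contributing 30 gives 70 < 100: no benefit either way.
Best response: 0.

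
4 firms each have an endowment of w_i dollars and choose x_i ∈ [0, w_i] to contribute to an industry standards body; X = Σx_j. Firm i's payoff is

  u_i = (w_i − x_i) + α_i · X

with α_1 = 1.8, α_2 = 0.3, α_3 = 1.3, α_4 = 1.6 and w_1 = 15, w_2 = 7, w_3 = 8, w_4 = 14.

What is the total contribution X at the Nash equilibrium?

∂u_i/∂x_i = α_i − 1, so firm i contributes w_i if α_i > 1, else 0.
α_i > 1 for i ∈ {1, 3, 4}; NE contributions (15, 0, 8, 14), X = 37.

37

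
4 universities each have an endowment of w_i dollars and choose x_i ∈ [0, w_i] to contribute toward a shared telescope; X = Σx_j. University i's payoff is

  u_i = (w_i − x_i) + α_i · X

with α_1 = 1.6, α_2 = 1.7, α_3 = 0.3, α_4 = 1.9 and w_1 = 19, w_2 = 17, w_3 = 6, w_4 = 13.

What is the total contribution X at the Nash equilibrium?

49

∂u_i/∂x_i = α_i − 1, so university i contributes w_i if α_i > 1, else 0.
α_i > 1 for i ∈ {1, 2, 4}; NE contributions (19, 17, 0, 13), X = 49.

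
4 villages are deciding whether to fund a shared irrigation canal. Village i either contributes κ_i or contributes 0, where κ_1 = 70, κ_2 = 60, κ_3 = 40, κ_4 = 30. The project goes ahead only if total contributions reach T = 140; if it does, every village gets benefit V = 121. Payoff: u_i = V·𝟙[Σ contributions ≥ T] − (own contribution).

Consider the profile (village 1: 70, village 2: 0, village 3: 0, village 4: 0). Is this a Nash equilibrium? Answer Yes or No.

Total = 70 < 140: not provided.
Village 1 (pledges 70, payoff -70): dropping to 0 → total 0, payoff 0. Profitable deviation.

No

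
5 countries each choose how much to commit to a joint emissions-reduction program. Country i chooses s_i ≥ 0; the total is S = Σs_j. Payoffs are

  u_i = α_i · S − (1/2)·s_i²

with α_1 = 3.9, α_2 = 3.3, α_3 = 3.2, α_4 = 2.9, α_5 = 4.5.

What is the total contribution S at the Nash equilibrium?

17.8

Country i's FOC: ∂u_i/∂s_i = α_i − s_i = 0, so s_i* = α_i.
NE contributions = (3.9, 3.3, 3.2, 2.9, 4.5); S = 17.8.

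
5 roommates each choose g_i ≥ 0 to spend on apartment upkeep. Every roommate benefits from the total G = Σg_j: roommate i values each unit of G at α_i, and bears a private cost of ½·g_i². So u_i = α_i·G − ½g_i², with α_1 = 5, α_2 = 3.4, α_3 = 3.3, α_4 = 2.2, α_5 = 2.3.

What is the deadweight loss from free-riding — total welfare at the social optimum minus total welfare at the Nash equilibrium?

422.45

Roommate i's FOC: ∂u_i/∂g_i = α_i − g_i = 0, so g_i* = α_i.
NE contributions = (5, 3.4, 3.3, 2.2, 2.3); G = 16.2.
W^NE = (Σα)·G − ½Σα_i² = 16.2² − ½·57.58 = 233.65.
Planner sets g_i = Σα_j = 16.2 for every i, so G^SO = 5·16.2 = 81.
W^SO = (Σα)·G^SO − ½·5·(Σα)² = (5/2)·16.2² = 656.1.
Deadweight loss = W^SO − W^NE = 422.45.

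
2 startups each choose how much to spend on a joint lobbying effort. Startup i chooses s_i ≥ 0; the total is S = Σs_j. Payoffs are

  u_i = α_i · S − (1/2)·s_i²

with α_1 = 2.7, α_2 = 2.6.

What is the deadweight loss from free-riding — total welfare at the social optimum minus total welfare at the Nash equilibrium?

7.025

Startup i's FOC: ∂u_i/∂s_i = α_i − s_i = 0, so s_i* = α_i.
NE contributions = (2.7, 2.6); S = 5.3.
W^NE = (Σα)·S − ½Σα_i² = 5.3² − ½·14.05 = 21.065.
Planner sets s_i = Σα_j = 5.3 for every i, so S^SO = 2·5.3 = 10.6.
W^SO = (Σα)·S^SO − ½·2·(Σα)² = (2/2)·5.3² = 28.09.
Deadweight loss = W^SO − W^NE = 7.025.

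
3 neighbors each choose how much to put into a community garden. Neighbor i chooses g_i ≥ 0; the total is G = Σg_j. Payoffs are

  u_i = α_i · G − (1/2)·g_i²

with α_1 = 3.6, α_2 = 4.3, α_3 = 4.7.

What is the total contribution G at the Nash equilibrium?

Neighbor i's FOC: ∂u_i/∂g_i = α_i − g_i = 0, so g_i* = α_i.
NE contributions = (3.6, 4.3, 4.7); G = 12.6.

12.6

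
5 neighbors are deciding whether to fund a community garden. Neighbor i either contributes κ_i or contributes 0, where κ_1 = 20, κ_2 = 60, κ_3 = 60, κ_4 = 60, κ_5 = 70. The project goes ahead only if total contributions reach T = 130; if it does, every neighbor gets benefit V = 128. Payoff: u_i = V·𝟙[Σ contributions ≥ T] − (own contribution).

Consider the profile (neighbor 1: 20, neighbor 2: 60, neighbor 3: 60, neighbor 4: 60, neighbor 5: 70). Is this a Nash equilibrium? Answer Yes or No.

No

Total = 270 ≥ 130: provided.
Neighbor 1 (pledges 20, payoff 108): dropping to 0 → total 250, payoff 128. Profitable deviation.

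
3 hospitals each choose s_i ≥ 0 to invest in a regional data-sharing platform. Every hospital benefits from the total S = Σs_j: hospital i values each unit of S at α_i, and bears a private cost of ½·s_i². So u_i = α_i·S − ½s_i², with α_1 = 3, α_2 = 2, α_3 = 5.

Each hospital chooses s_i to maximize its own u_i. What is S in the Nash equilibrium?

10

Hospital i's FOC: ∂u_i/∂s_i = α_i − s_i = 0, so s_i* = α_i.
NE contributions = (3, 2, 5); S = 10.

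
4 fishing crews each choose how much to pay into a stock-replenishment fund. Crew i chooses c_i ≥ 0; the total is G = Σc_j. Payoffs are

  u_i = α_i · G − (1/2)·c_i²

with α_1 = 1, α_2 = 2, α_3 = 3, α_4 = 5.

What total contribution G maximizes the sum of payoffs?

Planner FOC: ∂(Σu_j)/∂c_i = (Σα_j) − c_i = 0, so c_i^SO = Σα_j = 11 for every i; G^SO = 44.

44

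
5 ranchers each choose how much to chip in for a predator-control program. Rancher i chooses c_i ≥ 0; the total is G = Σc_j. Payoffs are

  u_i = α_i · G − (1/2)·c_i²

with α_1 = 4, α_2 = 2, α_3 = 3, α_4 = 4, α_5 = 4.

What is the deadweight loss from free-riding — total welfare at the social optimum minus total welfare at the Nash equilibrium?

464

Rancher i's FOC: ∂u_i/∂c_i = α_i − c_i = 0, so c_i* = α_i.
NE contributions = (4, 2, 3, 4, 4); G = 17.
W^NE = (Σα)·G − ½Σα_i² = 17² − ½·61 = 258.5.
Planner sets c_i = Σα_j = 17 for every i, so G^SO = 5·17 = 85.
W^SO = (Σα)·G^SO − ½·5·(Σα)² = (5/2)·17² = 722.5.
Deadweight loss = W^SO − W^NE = 464.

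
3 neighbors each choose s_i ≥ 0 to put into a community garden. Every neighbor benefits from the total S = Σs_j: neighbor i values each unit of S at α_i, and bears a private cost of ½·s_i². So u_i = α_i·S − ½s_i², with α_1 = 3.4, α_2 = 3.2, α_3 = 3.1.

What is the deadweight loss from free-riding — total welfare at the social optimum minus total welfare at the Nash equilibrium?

62.75

Neighbor i's FOC: ∂u_i/∂s_i = α_i − s_i = 0, so s_i* = α_i.
NE contributions = (3.4, 3.2, 3.1); S = 9.7.
W^NE = (Σα)·S − ½Σα_i² = 9.7² − ½·31.41 = 78.385.
Planner sets s_i = Σα_j = 9.7 for every i, so S^SO = 3·9.7 = 29.1.
W^SO = (Σα)·S^SO − ½·3·(Σα)² = (3/2)·9.7² = 141.135.
Deadweight loss = W^SO − W^NE = 62.75.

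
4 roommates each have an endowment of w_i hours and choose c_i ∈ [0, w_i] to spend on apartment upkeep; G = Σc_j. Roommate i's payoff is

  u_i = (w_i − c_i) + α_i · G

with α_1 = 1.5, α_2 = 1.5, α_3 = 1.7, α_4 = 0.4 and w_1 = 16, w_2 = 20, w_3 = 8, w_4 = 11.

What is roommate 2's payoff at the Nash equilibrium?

66

∂u_i/∂c_i = α_i − 1, so roommate i contributes w_i if α_i > 1, else 0.
α_i > 1 for i ∈ {1, 2, 3}; NE contributions (16, 20, 8, 0), G = 44.
u_2 = (20 − 20) + 1.5·44 = 66.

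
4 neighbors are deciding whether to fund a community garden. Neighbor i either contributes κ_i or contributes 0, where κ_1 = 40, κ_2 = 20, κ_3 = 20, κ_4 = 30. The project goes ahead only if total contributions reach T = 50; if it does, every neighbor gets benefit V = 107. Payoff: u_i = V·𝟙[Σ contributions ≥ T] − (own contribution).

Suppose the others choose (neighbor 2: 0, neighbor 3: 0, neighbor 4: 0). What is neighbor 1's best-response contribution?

Others' total = 0. Even contributing 40 gives 40 < 50: no benefit either way.
Best response: 0.

0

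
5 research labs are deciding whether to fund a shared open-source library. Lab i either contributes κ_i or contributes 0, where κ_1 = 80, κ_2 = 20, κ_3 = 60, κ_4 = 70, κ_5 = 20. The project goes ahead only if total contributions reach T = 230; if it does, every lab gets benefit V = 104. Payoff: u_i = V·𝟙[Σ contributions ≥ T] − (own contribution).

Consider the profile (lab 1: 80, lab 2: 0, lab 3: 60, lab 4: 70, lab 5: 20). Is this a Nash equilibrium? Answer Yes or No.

Yes

Total = 230 ≥ 230: provided.
Lab 1 (pledges 80, payoff 24): dropping to 0 → total 150, payoff 0. No gain.
Lab 2 (pledges 0, payoff 104): pledging 20 → total 250, payoff 84. No gain.
Lab 3 (pledges 60, payoff 44): dropping to 0 → total 170, payoff 0. No gain.
Lab 4 (pledges 70, payoff 34): dropping to 0 → total 160, payoff 0. No gain.
Lab 5 (pledges 20, payoff 84): dropping to 0 → total 210, payoff 0. No gain.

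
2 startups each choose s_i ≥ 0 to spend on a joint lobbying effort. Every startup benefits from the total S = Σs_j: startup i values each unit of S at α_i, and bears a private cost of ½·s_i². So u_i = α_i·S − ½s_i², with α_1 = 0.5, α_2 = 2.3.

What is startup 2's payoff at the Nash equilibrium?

3.795

Startup i's FOC: ∂u_i/∂s_i = α_i − s_i = 0, so s_i* = α_i.
NE contributions = (0.5, 2.3); S = 2.8.
u_2 = α_2·S − ½·(s_2)² = 2.3·2.8 − ½·2.3² = 3.795.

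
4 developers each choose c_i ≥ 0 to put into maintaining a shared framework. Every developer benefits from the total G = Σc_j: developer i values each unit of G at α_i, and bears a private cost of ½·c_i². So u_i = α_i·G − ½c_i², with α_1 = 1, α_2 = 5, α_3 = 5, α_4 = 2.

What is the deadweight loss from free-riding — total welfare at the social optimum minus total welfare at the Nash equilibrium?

Developer i's FOC: ∂u_i/∂c_i = α_i − c_i = 0, so c_i* = α_i.
NE contributions = (1, 5, 5, 2); G = 13.
W^NE = (Σα)·G − ½Σα_i² = 13² − ½·55 = 141.5.
Planner sets c_i = Σα_j = 13 for every i, so G^SO = 4·13 = 52.
W^SO = (Σα)·G^SO − ½·4·(Σα)² = (4/2)·13² = 338.
Deadweight loss = W^SO − W^NE = 196.5.

196.5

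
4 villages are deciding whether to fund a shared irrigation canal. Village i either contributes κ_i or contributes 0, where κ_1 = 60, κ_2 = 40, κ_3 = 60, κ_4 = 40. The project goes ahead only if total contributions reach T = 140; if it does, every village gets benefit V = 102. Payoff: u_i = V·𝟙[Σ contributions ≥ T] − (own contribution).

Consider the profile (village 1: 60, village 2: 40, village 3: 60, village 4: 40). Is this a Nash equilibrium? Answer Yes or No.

No

Total = 200 ≥ 140: provided.
Village 1 (pledges 60, payoff 42): dropping to 0 → total 140, payoff 102. Profitable deviation.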